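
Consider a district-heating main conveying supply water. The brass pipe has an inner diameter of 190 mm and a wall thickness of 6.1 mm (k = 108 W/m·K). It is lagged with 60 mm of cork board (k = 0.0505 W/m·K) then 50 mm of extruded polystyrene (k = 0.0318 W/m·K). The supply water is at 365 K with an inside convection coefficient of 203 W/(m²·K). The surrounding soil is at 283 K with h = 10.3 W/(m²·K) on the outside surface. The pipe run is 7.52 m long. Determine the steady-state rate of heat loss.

Q ≈ 212 W

Radial resistances (cylindrical: R_cond = ln(r_o/r_i)/(2πkL), R_conv = 1/(h·2πrL)):
R_inner film = 1/(h_i·2πr₁L) = 1/(203×2π×0.095×7.52) = 0.001097 K/W
R_brass pipe wall = ln(101.1/95)/(2π×108×7.52) = 1.22×10^-5 K/W
R_cork board = ln(161.1/101.1)/(2π×0.0505×7.52) = 0.1953 K/W
R_extruded polystyrene = ln(211.1/161.1)/(2π×0.0318×7.52) = 0.1799 K/W
R_outer film = 1/(h_o·2πr_oL) = 1/(10.3×2π×0.2111×7.52) = 0.009734 K/W
R_total = 0.386 K/W
Q = ΔT/R_total = 82/0.386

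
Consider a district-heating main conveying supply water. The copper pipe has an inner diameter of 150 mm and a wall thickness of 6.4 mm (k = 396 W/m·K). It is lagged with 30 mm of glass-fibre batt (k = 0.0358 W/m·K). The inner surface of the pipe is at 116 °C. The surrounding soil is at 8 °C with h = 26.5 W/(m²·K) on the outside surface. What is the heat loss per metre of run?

q′ ≈ 74.5 W/m

Per-layer cylindrical resistances, series-summed:
R_copper pipe wall = ln(81.4/75)/(2π×396×1) = 3.291×10^-5 K/W
R_glass-fibre batt = ln(111.4/81.4)/(2π×0.0358×1) = 1.395 K/W
R_outer film = 1/(h_o·2πr_oL) = 1/(26.5×2π×0.1114×1) = 0.05391 K/W
R_total = 1.449 K/W
Q = ΔT/R_total = 108/1.449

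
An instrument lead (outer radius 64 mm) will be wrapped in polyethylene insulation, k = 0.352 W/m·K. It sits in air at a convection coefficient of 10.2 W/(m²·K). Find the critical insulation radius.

r_cr ≈ 34.5 mm

For a cylinder r_cr = k/h = 0.352/10.2
r_cr = 34.5 mm; since the bare radius (64 mm) is above r_cr, any added insulation will reduce heat loss.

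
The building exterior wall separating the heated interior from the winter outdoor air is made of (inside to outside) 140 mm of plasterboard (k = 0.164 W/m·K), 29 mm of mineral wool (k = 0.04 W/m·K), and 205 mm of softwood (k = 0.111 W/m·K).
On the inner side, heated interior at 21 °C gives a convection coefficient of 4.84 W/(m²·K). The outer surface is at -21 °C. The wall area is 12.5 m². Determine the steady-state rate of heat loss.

Q ≈ 145 W

Model the wall as resistances in series:
R_inner film = 1/(h_i·A) = 1/(4.84×12.5) = 0.01653 K/W
R_plasterboard = L/(kA) = 0.14/(0.164×12.5) = 0.06829 K/W
R_mineral wool = L/(kA) = 0.029/(0.04×12.5) = 0.058 K/W
R_softwood = L/(kA) = 0.205/(0.111×12.5) = 0.1477 K/W
R_total = 0.2906 K/W
Q = ΔT / R_total = 42 / 0.2906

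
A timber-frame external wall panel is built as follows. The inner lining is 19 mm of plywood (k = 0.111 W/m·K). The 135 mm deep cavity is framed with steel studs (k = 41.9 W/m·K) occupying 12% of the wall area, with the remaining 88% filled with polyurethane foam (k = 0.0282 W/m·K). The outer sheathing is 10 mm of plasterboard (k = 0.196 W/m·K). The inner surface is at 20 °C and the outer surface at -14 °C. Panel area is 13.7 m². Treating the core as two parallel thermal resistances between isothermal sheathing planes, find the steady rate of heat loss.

Sheathing layers in series; stud and cavity paths in parallel between them.
R_inner = 0.019/(0.111×13.7) = 0.01249 K/W
R_stud  = 0.135/(41.9×0.12×13.7) = 0.00196 K/W
R_cav   = 0.135/(0.0282×0.88×13.7) = 0.3971 K/W
1/R_core = 1/R_stud + 1/R_cav → R_core = 0.00195 K/W
R_outer = 0.01/(0.196×13.7) = 0.003724 K/W
R_total = 0.01817 K/W
Q = ΔT/R_total = 34/0.01817

Q ≈ 1870 W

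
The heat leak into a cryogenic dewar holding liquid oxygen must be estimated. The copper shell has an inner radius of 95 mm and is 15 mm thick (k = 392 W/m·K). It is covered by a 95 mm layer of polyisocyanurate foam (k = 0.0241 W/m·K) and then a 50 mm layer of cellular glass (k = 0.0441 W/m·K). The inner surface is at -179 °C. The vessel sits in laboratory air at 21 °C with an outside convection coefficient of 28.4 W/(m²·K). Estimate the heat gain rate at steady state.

Radial (spherical) resistances in series:
R_copper shell = (1/0.095 − 1/0.11)/(4π×392) = 2.914×10^-4 K/W
R_polyisocyanurate foam = (1/0.11 − 1/0.205)/(4π×0.0241) = 13.91 K/W
R_cellular glass = (1/0.205 − 1/0.255)/(4π×0.0441) = 1.726 K/W
R_outer film = 1/(h·4πr_o²) = 1/(28.4×4π×0.255²) = 0.04309 K/W
R_total = 15.68 K/W
Q = ΔT/R_total = 200/15.68

Q ≈ 12.8 W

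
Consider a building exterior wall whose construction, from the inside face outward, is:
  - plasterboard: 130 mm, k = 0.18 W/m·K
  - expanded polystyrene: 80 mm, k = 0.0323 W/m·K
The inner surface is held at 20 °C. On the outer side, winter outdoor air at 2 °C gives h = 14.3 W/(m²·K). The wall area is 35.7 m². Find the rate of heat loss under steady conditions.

Treating each layer as a thermal resistance in series:
R_plasterboard = L/(kA) = 0.13/(0.18×35.7) = 0.02023 K/W
R_expanded polystyrene = L/(kA) = 0.08/(0.0323×35.7) = 0.06938 K/W
R_outer film = 1/(h_o·A) = 1/(14.3×35.7) = 0.001959 K/W
R_total = 0.09157 K/W
Q = ΔT / R_total = 18 / 0.09157

Q ≈ 197 W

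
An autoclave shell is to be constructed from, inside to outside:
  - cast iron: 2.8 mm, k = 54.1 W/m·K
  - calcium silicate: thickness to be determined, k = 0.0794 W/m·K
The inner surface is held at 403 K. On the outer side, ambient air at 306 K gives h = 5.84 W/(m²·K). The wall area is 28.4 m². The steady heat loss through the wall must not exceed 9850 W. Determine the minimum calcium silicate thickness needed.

L ≈ 8.61 mm

Model the wall as resistances in series:
R_cast iron = L/(kA) = 0.0028/(54.1×28.4) = 1.822×10^-6 K/W
R_outer film = 1/(h_o·A) = 1/(5.84×28.4) = 0.006029 K/W
Sum of the known resistances R_other = 0.006031 K/W
Required total resistance R_tot = ΔT/Q_allow = 97/9850 = 0.009848 K/W
R_calcium silicate = R_tot − R_other = 0.003817 K/W
L = R·k·A = 0.003817×0.0794×28.4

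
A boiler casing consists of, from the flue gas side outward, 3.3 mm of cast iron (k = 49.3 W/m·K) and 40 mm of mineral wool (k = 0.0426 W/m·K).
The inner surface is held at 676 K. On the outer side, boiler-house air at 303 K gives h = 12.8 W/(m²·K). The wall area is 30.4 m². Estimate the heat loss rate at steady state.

Thermal resistances in series:
R_cast iron = L/(kA) = 0.0033/(49.3×30.4) = 2.202×10^-6 K/W
R_mineral wool = L/(kA) = 0.04/(0.0426×30.4) = 0.03089 K/W
R_outer film = 1/(h_o·A) = 1/(12.8×30.4) = 0.00257 K/W
R_total = 0.03346 K/W
Q = ΔT / R_total = 373 / 0.03346

Q ≈ 11100 W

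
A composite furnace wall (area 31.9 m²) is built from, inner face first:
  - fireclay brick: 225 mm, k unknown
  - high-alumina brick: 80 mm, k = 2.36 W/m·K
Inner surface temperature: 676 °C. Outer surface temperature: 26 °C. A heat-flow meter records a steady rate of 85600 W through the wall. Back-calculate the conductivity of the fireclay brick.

k ≈ 1.08 W/(m·K)

Treating each layer as a thermal resistance in series:
R_high-alumina brick = L/(kA) = 0.08/(2.36×31.9) = 0.001063 K/W
Sum of known resistances R_other = 0.001063 K/W
Total R = ΔT/Q = 650/85600 = 0.007593 K/W
R_fireclay brick = R_total − R_other = 0.006531 K/W
k = L/(R·A) = 0.225/(0.006531×31.9)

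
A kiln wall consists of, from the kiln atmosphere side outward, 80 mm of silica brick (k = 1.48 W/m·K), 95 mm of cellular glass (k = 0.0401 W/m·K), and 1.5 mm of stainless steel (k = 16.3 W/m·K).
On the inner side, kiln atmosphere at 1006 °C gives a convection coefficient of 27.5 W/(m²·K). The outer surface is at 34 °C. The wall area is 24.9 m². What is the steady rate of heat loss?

Q ≈ 9840 W

Treating each layer as a thermal resistance in series:
R_inner film = 1/(h_i·A) = 1/(27.5×24.9) = 0.00146 K/W
R_silica brick = L/(kA) = 0.08/(1.48×24.9) = 0.002171 K/W
R_cellular glass = L/(kA) = 0.095/(0.0401×24.9) = 0.09514 K/W
R_stainless steel = L/(kA) = 0.0015/(16.3×24.9) = 3.696×10^-6 K/W
R_total = 0.09878 K/W
Q = ΔT / R_total = 972 / 0.09878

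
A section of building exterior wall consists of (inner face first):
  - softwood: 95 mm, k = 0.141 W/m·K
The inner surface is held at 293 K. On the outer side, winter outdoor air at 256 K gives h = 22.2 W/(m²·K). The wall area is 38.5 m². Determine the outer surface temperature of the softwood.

T ≈ 258 K

Treating each layer as a thermal resistance in series:
R_softwood = L/(kA) = 0.095/(0.141×38.5) = 0.0175 K/W
R_outer film = 1/(h_o·A) = 1/(22.2×38.5) = 0.00117 K/W
R_total = 0.01867 K/W;  Q = ΔT/R_total = 37/0.01867 = 1982 W
T_interface = T_inner − Q·ΣR(inner→interface) = 293 − 1980×0.0175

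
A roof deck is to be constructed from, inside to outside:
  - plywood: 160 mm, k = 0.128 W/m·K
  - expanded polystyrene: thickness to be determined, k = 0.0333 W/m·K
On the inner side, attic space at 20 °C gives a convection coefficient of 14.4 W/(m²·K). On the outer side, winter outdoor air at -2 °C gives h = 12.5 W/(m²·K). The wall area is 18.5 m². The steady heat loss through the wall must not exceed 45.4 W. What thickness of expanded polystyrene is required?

Series thermal resistances:
R_inner film = 1/(h_i·A) = 1/(14.4×18.5) = 0.003754 K/W
R_plywood = L/(kA) = 0.16/(0.128×18.5) = 0.06757 K/W
R_outer film = 1/(h_o·A) = 1/(12.5×18.5) = 0.004324 K/W
Sum of the known resistances R_other = 0.07565 K/W
Required total resistance R_tot = ΔT/Q_allow = 22/45.4 = 0.4846 K/W
R_expanded polystyrene = R_tot − R_other = 0.4089 K/W
L = R·k·A = 0.4089×0.0333×18.5

L ≈ 252 mm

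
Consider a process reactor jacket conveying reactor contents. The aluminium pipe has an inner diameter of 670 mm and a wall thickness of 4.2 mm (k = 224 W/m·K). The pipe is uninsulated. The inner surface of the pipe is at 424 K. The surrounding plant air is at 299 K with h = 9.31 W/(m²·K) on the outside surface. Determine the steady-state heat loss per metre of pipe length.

q′ ≈ 2480 W/m

Cylindrical conduction, so R = ln(r₂/r₁)/(2πkL) per layer, in series:
R_aluminium pipe wall = ln(339.2/335)/(2π×224×1) = 8.853×10^-6 K/W
R_outer film = 1/(h_o·2πr_oL) = 1/(9.31×2π×0.3392×1) = 0.0504 K/W
R_total = 0.05041 K/W
Q = ΔT/R_total = 125/0.05041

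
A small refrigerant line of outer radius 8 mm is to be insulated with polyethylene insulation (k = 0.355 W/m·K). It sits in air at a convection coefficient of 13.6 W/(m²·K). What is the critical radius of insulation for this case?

For a cylinder r_cr = k/h = 0.355/13.6
r_cr = 26.1 mm; since the bare radius (8 mm) is below r_cr, adding a thin layer of insulation will *increase* heat loss.

r_cr ≈ 26.1 mm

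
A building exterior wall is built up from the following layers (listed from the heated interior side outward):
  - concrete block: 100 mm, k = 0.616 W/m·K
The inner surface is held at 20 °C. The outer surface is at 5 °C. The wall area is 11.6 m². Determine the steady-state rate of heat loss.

Model the wall as resistances in series:
R_concrete block = L/(kA) = 0.1/(0.616×11.6) = 0.01399 K/W
R_total = 0.01399 K/W
Q = ΔT / R_total = 15 / 0.01399

Q ≈ 1070 W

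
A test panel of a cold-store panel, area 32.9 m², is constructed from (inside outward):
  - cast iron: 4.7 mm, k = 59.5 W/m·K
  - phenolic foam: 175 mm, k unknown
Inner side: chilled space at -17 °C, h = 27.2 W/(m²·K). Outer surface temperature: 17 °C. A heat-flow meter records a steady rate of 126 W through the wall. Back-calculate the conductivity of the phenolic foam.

Series thermal resistances:
R_inner film = 1/(h_i·A) = 1/(27.2×32.9) = 0.001117 K/W
R_cast iron = L/(kA) = 0.0047/(59.5×32.9) = 2.401×10^-6 K/W
Sum of known resistances R_other = 0.00112 K/W
Total R = ΔT/Q = 34/126 = 0.2698 K/W
R_phenolic foam = R_total − R_other = 0.2687 K/W
k = L/(R·A) = 0.175/(0.2687×32.9)

k ≈ 0.0198 W/(m·K)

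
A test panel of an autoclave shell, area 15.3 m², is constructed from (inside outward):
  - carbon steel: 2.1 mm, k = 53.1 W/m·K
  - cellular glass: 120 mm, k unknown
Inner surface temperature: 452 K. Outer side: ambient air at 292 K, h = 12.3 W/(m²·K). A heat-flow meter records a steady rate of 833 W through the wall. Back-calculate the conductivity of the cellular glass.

k ≈ 0.042 W/(m·K)

Treating each layer as a thermal resistance in series:
R_carbon steel = L/(kA) = 0.0021/(53.1×15.3) = 2.585×10^-6 K/W
R_outer film = 1/(h_o·A) = 1/(12.3×15.3) = 0.005314 K/W
Sum of known resistances R_other = 0.005316 K/W
Total R = ΔT/Q = 160/833 = 0.1921 K/W
R_cellular glass = R_total − R_other = 0.1868 K/W
k = L/(R·A) = 0.12/(0.1868×15.3)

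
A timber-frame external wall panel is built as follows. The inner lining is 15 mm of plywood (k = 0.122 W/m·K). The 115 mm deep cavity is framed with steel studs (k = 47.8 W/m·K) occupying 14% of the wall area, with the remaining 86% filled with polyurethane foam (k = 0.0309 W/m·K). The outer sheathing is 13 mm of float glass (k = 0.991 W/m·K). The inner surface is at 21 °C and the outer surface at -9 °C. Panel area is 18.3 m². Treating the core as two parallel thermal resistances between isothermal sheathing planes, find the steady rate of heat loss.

Sheathing layers in series; stud and cavity paths in parallel between them.
R_inner = 0.015/(0.122×18.3) = 0.006719 K/W
R_stud  = 0.115/(47.8×0.14×18.3) = 9.391×10^-4 K/W
R_cav   = 0.115/(0.0309×0.86×18.3) = 0.2365 K/W
1/R_core = 1/R_stud + 1/R_cav → R_core = 9.353×10^-4 K/W
R_outer = 0.013/(0.991×18.3) = 7.168×10^-4 K/W
R_total = 0.008371 K/W
Q = ΔT/R_total = 30/0.008371

Q ≈ 3580 W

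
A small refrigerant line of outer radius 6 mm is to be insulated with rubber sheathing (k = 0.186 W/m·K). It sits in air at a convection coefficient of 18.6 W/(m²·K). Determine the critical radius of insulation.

r_cr ≈ 10 mm

For a cylinder r_cr = k/h = 0.186/18.6
r_cr = 10 mm; since the bare radius (6 mm) is below r_cr, adding a thin layer of insulation will *increase* heat loss.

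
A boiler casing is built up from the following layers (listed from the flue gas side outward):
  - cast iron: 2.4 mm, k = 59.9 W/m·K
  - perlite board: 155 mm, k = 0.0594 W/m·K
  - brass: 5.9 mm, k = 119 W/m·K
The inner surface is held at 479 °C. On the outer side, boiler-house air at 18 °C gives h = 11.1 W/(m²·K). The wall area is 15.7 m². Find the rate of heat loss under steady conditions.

Q ≈ 2680 W

Treating each layer as a thermal resistance in series:
R_cast iron = L/(kA) = 0.0024/(59.9×15.7) = 2.552×10^-6 K/W
R_perlite board = L/(kA) = 0.155/(0.0594×15.7) = 0.1662 K/W
R_brass = L/(kA) = 0.0059/(119×15.7) = 3.158×10^-6 K/W
R_outer film = 1/(h_o·A) = 1/(11.1×15.7) = 0.005738 K/W
R_total = 0.1719 K/W
Q = ΔT / R_total = 461 / 0.1719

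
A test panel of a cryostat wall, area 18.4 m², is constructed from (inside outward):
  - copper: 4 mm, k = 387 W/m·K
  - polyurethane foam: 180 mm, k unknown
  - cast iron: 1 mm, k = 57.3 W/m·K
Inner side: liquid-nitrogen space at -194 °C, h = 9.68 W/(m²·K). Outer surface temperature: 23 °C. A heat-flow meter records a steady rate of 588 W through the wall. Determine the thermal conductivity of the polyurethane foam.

Series thermal resistances:
R_inner film = 1/(h_i·A) = 1/(9.68×18.4) = 0.005614 K/W
R_copper = L/(kA) = 0.004/(387×18.4) = 5.617×10^-7 K/W
R_cast iron = L/(kA) = 0.001/(57.3×18.4) = 9.485×10^-7 K/W
Sum of known resistances R_other = 0.005616 K/W
Total R = ΔT/Q = 217/588 = 0.369 K/W
R_polyurethane foam = R_total − R_other = 0.3634 K/W
k = L/(R·A) = 0.18/(0.3634×18.4)

k ≈ 0.0269 W/(m·K)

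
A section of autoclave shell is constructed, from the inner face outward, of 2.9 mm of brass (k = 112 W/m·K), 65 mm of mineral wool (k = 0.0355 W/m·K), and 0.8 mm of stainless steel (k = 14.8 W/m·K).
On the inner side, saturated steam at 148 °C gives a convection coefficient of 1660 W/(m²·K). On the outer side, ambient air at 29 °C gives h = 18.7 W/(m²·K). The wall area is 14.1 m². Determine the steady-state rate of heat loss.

Q ≈ 890 W

Using the resistance-network approach (series):
R_inner film = 1/(h_i·A) = 1/(1660×14.1) = 4.272×10^-5 K/W
R_brass = L/(kA) = 0.0029/(112×14.1) = 1.836×10^-6 K/W
R_mineral wool = L/(kA) = 0.065/(0.0355×14.1) = 0.1299 K/W
R_stainless steel = L/(kA) = 0.0008/(14.8×14.1) = 3.834×10^-6 K/W
R_outer film = 1/(h_o·A) = 1/(18.7×14.1) = 0.003793 K/W
R_total = 0.1337 K/W
Q = ΔT / R_total = 119 / 0.1337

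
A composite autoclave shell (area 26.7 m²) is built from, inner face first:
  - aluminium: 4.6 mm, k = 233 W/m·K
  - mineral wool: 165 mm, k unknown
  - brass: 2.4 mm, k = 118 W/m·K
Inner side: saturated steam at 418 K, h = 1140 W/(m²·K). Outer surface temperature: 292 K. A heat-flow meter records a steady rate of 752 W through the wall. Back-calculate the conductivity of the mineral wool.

k ≈ 0.0369 W/(m·K)

Thermal resistances in series:
R_inner film = 1/(h_i·A) = 1/(1140×26.7) = 3.285×10^-5 K/W
R_aluminium = L/(kA) = 0.0046/(233×26.7) = 7.394×10^-7 K/W
R_brass = L/(kA) = 0.0024/(118×26.7) = 7.618×10^-7 K/W
Sum of known resistances R_other = 3.435×10^-5 K/W
Total R = ΔT/Q = 126/752 = 0.1676 K/W
R_mineral wool = R_total − R_other = 0.1675 K/W
k = L/(R·A) = 0.165/(0.1675×26.7)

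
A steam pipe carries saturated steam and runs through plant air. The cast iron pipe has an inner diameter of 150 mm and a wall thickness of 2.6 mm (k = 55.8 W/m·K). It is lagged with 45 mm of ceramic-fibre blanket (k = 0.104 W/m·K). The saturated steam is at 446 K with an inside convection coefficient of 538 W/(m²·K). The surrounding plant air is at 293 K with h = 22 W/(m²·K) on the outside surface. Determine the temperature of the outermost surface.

Treating each annulus and film as a series resistance:
R_inner film = 1/(h_i·2πr₁L) = 1/(538×2π×0.075×1) = 0.003944 K/W
R_cast iron pipe wall = ln(77.6/75)/(2π×55.8×1) = 9.72×10^-5 K/W
R_ceramic-fibre blanket = ln(122.6/77.6)/(2π×0.104×1) = 0.6999 K/W
R_outer film = 1/(h_o·2πr_oL) = 1/(22×2π×0.1226×1) = 0.05901 K/W
R_total = 0.763 K/W
Q = ΔT/R_total = 153/0.763
Q = 201 W/m
T_interface = T_inner − Q·ΣR(inner→interface) = 446 − 201×0.704

T ≈ 305 K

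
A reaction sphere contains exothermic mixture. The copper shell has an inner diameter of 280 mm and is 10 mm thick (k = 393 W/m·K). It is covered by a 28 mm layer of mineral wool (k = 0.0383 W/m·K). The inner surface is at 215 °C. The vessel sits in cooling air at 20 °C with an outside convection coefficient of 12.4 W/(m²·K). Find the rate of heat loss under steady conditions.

For a spherical shell R = (1/r₁ − 1/r₂)/(4πk); film R = 1/(h·4πr²). In series:
R_copper shell = (1/0.14 − 1/0.15)/(4π×393) = 9.642×10^-5 K/W
R_mineral wool = (1/0.15 − 1/0.178)/(4π×0.0383) = 2.179 K/W
R_outer film = 1/(h·4πr_o²) = 1/(12.4×4π×0.178²) = 0.2025 K/W
R_total = 2.382 K/W
Q = ΔT/R_total = 195/2.382

Q ≈ 81.9 W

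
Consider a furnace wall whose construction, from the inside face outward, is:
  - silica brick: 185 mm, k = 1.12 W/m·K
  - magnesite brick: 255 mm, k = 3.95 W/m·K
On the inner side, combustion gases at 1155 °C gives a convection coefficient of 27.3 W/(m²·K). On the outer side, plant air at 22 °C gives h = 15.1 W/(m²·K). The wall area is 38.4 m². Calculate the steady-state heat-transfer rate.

Q ≈ 131000 W

Thermal resistances in series:
R_inner film = 1/(h_i·A) = 1/(27.3×38.4) = 9.539×10^-4 K/W
R_silica brick = L/(kA) = 0.185/(1.12×38.4) = 0.004302 K/W
R_magnesite brick = L/(kA) = 0.255/(3.95×38.4) = 0.001681 K/W
R_outer film = 1/(h_o·A) = 1/(15.1×38.4) = 0.001725 K/W
R_total = 0.008661 K/W
Q = ΔT / R_total = 1133 / 0.008661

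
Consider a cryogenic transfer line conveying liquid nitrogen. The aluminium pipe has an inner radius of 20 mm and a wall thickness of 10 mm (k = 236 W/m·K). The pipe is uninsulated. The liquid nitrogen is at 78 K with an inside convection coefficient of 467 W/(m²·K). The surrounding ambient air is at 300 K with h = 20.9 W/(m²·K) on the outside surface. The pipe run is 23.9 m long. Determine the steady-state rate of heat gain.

Q ≈ 19600 W

Radial resistances (cylindrical: R_cond = ln(r_o/r_i)/(2πkL), R_conv = 1/(h·2πrL)):
R_inner film = 1/(h_i·2πr₁L) = 1/(467×2π×0.02×23.9) = 7.13×10^-4 K/W
R_aluminium pipe wall = ln(30/20)/(2π×236×23.9) = 1.144×10^-5 K/W
R_outer film = 1/(h_o·2πr_oL) = 1/(20.9×2π×0.03×23.9) = 0.01062 K/W
R_total = 0.01135 K/W
Q = ΔT/R_total = 222/0.01135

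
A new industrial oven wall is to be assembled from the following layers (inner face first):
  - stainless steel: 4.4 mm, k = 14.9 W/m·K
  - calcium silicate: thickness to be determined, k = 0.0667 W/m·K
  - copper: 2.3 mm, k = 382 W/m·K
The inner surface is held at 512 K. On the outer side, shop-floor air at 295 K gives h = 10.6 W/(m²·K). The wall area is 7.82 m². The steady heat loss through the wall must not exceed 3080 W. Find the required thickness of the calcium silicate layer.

L ≈ 30.4 mm

Using the resistance-network approach (series):
R_stainless steel = L/(kA) = 0.0044/(14.9×7.82) = 3.776×10^-5 K/W
R_copper = L/(kA) = 0.0023/(382×7.82) = 7.699×10^-7 K/W
R_outer film = 1/(h_o·A) = 1/(10.6×7.82) = 0.01206 K/W
Sum of the known resistances R_other = 0.0121 K/W
Required total resistance R_tot = ΔT/Q_allow = 217/3080 = 0.07045 K/W
R_calcium silicate = R_tot − R_other = 0.05835 K/W
L = R·k·A = 0.05835×0.0667×7.82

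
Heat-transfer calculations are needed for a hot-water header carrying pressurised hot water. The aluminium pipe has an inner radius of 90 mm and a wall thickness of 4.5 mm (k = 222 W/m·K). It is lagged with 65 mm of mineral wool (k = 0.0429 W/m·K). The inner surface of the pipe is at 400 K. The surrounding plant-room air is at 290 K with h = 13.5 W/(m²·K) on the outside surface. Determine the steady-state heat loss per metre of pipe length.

q′ ≈ 54.6 W/m

For a radial system each layer contributes R = ln(r_out/r_in)/(2πkL); films add R = 1/(hA).
R_aluminium pipe wall = ln(94.5/90)/(2π×222×1) = 3.498×10^-5 K/W
R_mineral wool = ln(159.5/94.5)/(2π×0.0429×1) = 1.942 K/W
R_outer film = 1/(h_o·2πr_oL) = 1/(13.5×2π×0.1595×1) = 0.07391 K/W
R_total = 2.016 K/W
Q = ΔT/R_total = 110/2.016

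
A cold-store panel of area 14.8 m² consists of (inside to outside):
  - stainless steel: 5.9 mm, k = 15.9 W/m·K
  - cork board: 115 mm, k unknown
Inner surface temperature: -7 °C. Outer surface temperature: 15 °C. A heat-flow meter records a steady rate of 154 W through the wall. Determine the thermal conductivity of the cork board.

k ≈ 0.0544 W/(m·K)

Model the wall as resistances in series:
R_stainless steel = L/(kA) = 0.0059/(15.9×14.8) = 2.507×10^-5 K/W
Sum of known resistances R_other = 2.507×10^-5 K/W
Total R = ΔT/Q = 22/154 = 0.1429 K/W
R_cork board = R_total − R_other = 0.1428 K/W
k = L/(R·A) = 0.115/(0.1428×14.8)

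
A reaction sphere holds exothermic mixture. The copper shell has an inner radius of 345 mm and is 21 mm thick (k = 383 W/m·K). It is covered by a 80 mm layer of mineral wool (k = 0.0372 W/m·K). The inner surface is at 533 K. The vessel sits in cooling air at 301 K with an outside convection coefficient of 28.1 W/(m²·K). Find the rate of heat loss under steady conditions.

Q ≈ 218 W

Radial (spherical) resistances in series:
R_copper shell = (1/0.345 − 1/0.366)/(4π×383) = 3.455×10^-5 K/W
R_mineral wool = (1/0.366 − 1/0.446)/(4π×0.0372) = 1.048 K/W
R_outer film = 1/(h·4πr_o²) = 1/(28.1×4π×0.446²) = 0.01424 K/W
R_total = 1.063 K/W
Q = ΔT/R_total = 232/1.063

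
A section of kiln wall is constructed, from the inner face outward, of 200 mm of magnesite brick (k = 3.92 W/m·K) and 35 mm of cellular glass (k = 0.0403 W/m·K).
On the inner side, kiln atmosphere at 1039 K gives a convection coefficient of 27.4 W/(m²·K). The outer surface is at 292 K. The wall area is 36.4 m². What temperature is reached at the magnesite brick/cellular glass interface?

Treating each layer as a thermal resistance in series:
R_inner film = 1/(h_i·A) = 1/(27.4×36.4) = 0.001003 K/W
R_magnesite brick = L/(kA) = 0.2/(3.92×36.4) = 0.001402 K/W
R_cellular glass = L/(kA) = 0.035/(0.0403×36.4) = 0.02386 K/W
R_total = 0.02626 K/W;  Q = ΔT/R_total = 747/0.02626 = 28440 W
T_interface = T_inner − Q·ΣR(inner→interface) = 1039 − 28400×0.002404

T ≈ 971 K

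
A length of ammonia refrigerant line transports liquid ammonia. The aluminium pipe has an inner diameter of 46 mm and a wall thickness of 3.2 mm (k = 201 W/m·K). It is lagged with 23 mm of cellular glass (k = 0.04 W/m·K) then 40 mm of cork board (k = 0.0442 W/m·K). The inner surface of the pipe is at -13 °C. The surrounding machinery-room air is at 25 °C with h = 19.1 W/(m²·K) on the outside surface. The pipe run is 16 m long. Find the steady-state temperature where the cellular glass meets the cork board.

For a radial system each layer contributes R = ln(r_out/r_in)/(2πkL); films add R = 1/(hA).
R_aluminium pipe wall = ln(26.2/23)/(2π×201×16) = 6.447×10^-6 K/W
R_cellular glass = ln(49.2/26.2)/(2π×0.04×16) = 0.1567 K/W
R_cork board = ln(89.2/49.2)/(2π×0.0442×16) = 0.1339 K/W
R_outer film = 1/(h_o·2πr_oL) = 1/(19.1×2π×0.0892×16) = 0.005839 K/W
R_total = 0.2964 K/W
Q = ΔT/R_total = 38/0.2964
Q = 128 W
T_interface = T_inner + Q·ΣR(inner→interface) = -13 + 128×0.1567

T ≈ 7.09 °C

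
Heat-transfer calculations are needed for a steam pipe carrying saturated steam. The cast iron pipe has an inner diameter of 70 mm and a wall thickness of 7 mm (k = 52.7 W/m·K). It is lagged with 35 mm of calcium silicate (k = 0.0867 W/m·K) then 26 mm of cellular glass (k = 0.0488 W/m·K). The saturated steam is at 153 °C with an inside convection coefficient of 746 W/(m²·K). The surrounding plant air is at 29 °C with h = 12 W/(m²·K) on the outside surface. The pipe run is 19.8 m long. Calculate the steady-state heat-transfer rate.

Q ≈ 1120 W

Treating each annulus and film as a series resistance:
R_inner film = 1/(h_i·2πr₁L) = 1/(746×2π×0.035×19.8) = 3.079×10^-4 K/W
R_cast iron pipe wall = ln(42/35)/(2π×52.7×19.8) = 2.781×10^-5 K/W
R_calcium silicate = ln(77/42)/(2π×0.0867×19.8) = 0.0562 K/W
R_cellular glass = ln(103/77)/(2π×0.0488×19.8) = 0.04792 K/W
R_outer film = 1/(h_o·2πr_oL) = 1/(12×2π×0.103×19.8) = 0.006503 K/W
R_total = 0.111 K/W
Q = ΔT/R_total = 124/0.111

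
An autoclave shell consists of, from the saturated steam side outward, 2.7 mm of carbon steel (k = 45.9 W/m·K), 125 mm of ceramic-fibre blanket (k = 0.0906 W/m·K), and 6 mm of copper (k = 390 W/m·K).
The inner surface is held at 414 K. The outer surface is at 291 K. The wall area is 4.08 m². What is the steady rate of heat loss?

Treating each layer as a thermal resistance in series:
R_carbon steel = L/(kA) = 0.0027/(45.9×4.08) = 1.442×10^-5 K/W
R_ceramic-fibre blanket = L/(kA) = 0.125/(0.0906×4.08) = 0.3382 K/W
R_copper = L/(kA) = 0.006/(390×4.08) = 3.771×10^-6 K/W
R_total = 0.3382 K/W
Q = ΔT / R_total = 123 / 0.3382

Q ≈ 364 W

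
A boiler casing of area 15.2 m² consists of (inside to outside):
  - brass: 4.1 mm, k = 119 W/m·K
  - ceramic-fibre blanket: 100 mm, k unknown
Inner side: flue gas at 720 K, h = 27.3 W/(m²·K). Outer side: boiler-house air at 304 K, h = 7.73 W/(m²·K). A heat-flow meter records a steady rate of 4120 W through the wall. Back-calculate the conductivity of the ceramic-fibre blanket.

k ≈ 0.0731 W/(m·K)

Using the resistance-network approach (series):
R_inner film = 1/(h_i·A) = 1/(27.3×15.2) = 0.00241 K/W
R_brass = L/(kA) = 0.0041/(119×15.2) = 2.267×10^-6 K/W
R_outer film = 1/(h_o·A) = 1/(7.73×15.2) = 0.008511 K/W
Sum of known resistances R_other = 0.01092 K/W
Total R = ΔT/Q = 416/4120 = 0.101 K/W
R_ceramic-fibre blanket = R_total − R_other = 0.09005 K/W
k = L/(R·A) = 0.1/(0.09005×15.2)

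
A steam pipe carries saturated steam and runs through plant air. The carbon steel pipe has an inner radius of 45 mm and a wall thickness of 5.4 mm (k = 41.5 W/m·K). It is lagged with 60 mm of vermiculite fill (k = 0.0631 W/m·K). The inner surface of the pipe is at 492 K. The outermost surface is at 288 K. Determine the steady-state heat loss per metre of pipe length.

Per-layer cylindrical resistances, series-summed:
R_carbon steel pipe wall = ln(50.4/45)/(2π×41.5×1) = 4.346×10^-4 K/W
R_vermiculite fill = ln(110.4/50.4)/(2π×0.0631×1) = 1.978 K/W
R_total = 1.978 K/W
Q = ΔT/R_total = 204/1.978

q′ ≈ 103 W/m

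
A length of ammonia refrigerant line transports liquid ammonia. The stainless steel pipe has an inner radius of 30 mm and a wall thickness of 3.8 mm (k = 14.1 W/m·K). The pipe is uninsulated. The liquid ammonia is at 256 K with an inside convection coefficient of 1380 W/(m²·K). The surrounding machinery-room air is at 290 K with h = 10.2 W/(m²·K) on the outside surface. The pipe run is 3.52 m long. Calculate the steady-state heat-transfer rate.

Q ≈ 256 W

Radial resistances (cylindrical: R_cond = ln(r_o/r_i)/(2πkL), R_conv = 1/(h·2πrL)):
R_inner film = 1/(h_i·2πr₁L) = 1/(1380×2π×0.03×3.52) = 0.001092 K/W
R_stainless steel pipe wall = ln(33.8/30)/(2π×14.1×3.52) = 3.824×10^-4 K/W
R_outer film = 1/(h_o·2πr_oL) = 1/(10.2×2π×0.0338×3.52) = 0.1311 K/W
R_total = 0.1326 K/W
Q = ΔT/R_total = 34/0.1326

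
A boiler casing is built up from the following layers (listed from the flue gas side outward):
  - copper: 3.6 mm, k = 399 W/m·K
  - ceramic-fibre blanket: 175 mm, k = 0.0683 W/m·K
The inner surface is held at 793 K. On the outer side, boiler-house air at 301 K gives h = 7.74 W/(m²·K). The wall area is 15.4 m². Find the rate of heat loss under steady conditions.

Using the resistance-network approach (series):
R_copper = L/(kA) = 0.0036/(399×15.4) = 5.859×10^-7 K/W
R_ceramic-fibre blanket = L/(kA) = 0.175/(0.0683×15.4) = 0.1664 K/W
R_outer film = 1/(h_o·A) = 1/(7.74×15.4) = 0.00839 K/W
R_total = 0.1748 K/W
Q = ΔT / R_total = 492 / 0.1748

Q ≈ 2820 W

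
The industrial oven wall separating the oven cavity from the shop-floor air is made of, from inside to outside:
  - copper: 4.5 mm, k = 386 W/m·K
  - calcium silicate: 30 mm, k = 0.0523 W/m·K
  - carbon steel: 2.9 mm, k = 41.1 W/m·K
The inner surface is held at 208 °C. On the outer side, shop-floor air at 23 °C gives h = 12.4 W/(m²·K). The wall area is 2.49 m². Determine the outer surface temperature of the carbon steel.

T ≈ 45.8 °C

Treating each layer as a thermal resistance in series:
R_copper = L/(kA) = 0.0045/(386×2.49) = 4.682×10^-6 K/W
R_calcium silicate = L/(kA) = 0.03/(0.0523×2.49) = 0.2304 K/W
R_carbon steel = L/(kA) = 0.0029/(41.1×2.49) = 2.834×10^-5 K/W
R_outer film = 1/(h_o·A) = 1/(12.4×2.49) = 0.03239 K/W
R_total = 0.2628 K/W;  Q = ΔT/R_total = 185/0.2628 = 704 W
T_interface = T_inner − Q·ΣR(inner→interface) = 208 − 704×0.2304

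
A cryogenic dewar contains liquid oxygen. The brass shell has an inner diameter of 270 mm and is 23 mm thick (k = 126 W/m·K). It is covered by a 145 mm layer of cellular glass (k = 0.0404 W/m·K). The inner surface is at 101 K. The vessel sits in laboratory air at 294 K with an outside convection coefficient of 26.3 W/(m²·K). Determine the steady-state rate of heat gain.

Q ≈ 32.2 W

For a spherical shell R = (1/r₁ − 1/r₂)/(4πk); film R = 1/(h·4πr²). In series:
R_brass shell = (1/0.135 − 1/0.158)/(4π×126) = 6.81×10^-4 K/W
R_cellular glass = (1/0.158 − 1/0.303)/(4π×0.0404) = 5.966 K/W
R_outer film = 1/(h·4πr_o²) = 1/(26.3×4π×0.303²) = 0.03296 K/W
R_total = 6 K/W
Q = ΔT/R_total = 193/6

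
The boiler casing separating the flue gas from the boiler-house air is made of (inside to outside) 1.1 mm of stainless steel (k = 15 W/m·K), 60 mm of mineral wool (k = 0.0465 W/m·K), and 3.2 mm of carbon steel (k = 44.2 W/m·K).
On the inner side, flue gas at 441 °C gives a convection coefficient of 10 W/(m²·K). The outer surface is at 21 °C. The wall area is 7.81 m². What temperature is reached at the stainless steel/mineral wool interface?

T ≈ 411 °C

Using the resistance-network approach (series):
R_inner film = 1/(h_i·A) = 1/(10×7.81) = 0.0128 K/W
R_stainless steel = L/(kA) = 0.0011/(15×7.81) = 9.39×10^-6 K/W
R_mineral wool = L/(kA) = 0.06/(0.0465×7.81) = 0.1652 K/W
R_carbon steel = L/(kA) = 0.0032/(44.2×7.81) = 9.27×10^-6 K/W
R_total = 0.178 K/W;  Q = ΔT/R_total = 420/0.178 = 2359 W
T_interface = T_inner − Q·ΣR(inner→interface) = 441 − 2360×0.01281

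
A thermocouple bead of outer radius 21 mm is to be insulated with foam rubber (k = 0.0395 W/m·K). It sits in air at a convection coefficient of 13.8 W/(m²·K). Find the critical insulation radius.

r_cr ≈ 5.72 mm

For a sphere r_cr = 2k/h = 2×0.0395/13.8
r_cr = 5.72 mm; since the bare radius (21 mm) is above r_cr, any added insulation will reduce heat loss.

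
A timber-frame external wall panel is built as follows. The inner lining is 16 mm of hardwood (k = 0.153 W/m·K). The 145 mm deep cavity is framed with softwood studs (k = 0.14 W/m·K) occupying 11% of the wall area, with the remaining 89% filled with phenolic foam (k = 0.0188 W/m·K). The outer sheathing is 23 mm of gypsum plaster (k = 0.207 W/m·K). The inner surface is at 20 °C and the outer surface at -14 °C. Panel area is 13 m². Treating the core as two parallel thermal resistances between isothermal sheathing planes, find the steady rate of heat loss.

Q ≈ 93.5 W

Sheathing layers in series; stud and cavity paths in parallel between them.
R_inner = 0.016/(0.153×13) = 0.008044 K/W
R_stud  = 0.145/(0.14×0.11×13) = 0.7243 K/W
R_cav   = 0.145/(0.0188×0.89×13) = 0.6666 K/W
1/R_core = 1/R_stud + 1/R_cav → R_core = 0.3471 K/W
R_outer = 0.023/(0.207×13) = 0.008547 K/W
R_total = 0.3637 K/W
Q = ΔT/R_total = 34/0.3637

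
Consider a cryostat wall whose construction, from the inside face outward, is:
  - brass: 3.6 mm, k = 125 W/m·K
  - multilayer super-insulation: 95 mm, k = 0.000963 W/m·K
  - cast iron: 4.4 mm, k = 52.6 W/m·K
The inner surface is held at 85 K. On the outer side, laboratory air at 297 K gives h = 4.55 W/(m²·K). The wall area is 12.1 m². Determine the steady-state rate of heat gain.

Q ≈ 25.9 W

Using the resistance-network approach (series):
R_brass = L/(kA) = 0.0036/(125×12.1) = 2.38×10^-6 K/W
R_multilayer super-insulation = L/(kA) = 0.095/(0.000963×12.1) = 8.153 K/W
R_cast iron = L/(kA) = 0.0044/(52.6×12.1) = 6.913×10^-6 K/W
R_outer film = 1/(h_o·A) = 1/(4.55×12.1) = 0.01816 K/W
R_total = 8.171 K/W
Q = ΔT / R_total = 212 / 8.171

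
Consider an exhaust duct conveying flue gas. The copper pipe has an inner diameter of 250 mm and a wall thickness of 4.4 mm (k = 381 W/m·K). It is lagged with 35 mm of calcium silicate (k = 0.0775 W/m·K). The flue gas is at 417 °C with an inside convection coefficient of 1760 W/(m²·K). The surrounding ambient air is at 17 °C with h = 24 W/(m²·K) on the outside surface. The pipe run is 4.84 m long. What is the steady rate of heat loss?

Q ≈ 3630 W

Per-layer cylindrical resistances, series-summed:
R_inner film = 1/(h_i·2πr₁L) = 1/(1760×2π×0.125×4.84) = 1.495×10^-4 K/W
R_copper pipe wall = ln(129.4/125)/(2π×381×4.84) = 2.986×10^-6 K/W
R_calcium silicate = ln(164.4/129.4)/(2π×0.0775×4.84) = 0.1016 K/W
R_outer film = 1/(h_o·2πr_oL) = 1/(24×2π×0.1644×4.84) = 0.008334 K/W
R_total = 0.1101 K/W
Q = ΔT/R_total = 400/0.1101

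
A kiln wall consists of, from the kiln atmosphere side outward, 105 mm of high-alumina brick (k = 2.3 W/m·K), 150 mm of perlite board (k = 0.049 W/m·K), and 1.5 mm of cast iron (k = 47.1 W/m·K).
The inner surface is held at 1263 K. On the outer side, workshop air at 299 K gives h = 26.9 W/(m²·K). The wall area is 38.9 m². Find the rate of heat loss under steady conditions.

Series thermal resistances:
R_high-alumina brick = L/(kA) = 0.105/(2.3×38.9) = 0.001174 K/W
R_perlite board = L/(kA) = 0.15/(0.049×38.9) = 0.07869 K/W
R_cast iron = L/(kA) = 0.0015/(47.1×38.9) = 8.187×10^-7 K/W
R_outer film = 1/(h_o·A) = 1/(26.9×38.9) = 9.556×10^-4 K/W
R_total = 0.08082 K/W
Q = ΔT / R_total = 964 / 0.08082

Q ≈ 11900 W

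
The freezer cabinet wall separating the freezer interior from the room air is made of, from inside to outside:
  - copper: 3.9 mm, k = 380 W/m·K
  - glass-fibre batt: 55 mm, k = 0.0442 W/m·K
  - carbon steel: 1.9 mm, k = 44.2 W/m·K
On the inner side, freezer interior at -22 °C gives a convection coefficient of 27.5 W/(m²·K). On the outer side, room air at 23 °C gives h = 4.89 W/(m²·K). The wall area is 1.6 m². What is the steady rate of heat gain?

Series thermal resistances:
R_inner film = 1/(h_i·A) = 1/(27.5×1.6) = 0.02273 K/W
R_copper = L/(kA) = 0.0039/(380×1.6) = 6.414×10^-6 K/W
R_glass-fibre batt = L/(kA) = 0.055/(0.0442×1.6) = 0.7777 K/W
R_carbon steel = L/(kA) = 0.0019/(44.2×1.6) = 2.687×10^-5 K/W
R_outer film = 1/(h_o·A) = 1/(4.89×1.6) = 0.1278 K/W
R_total = 0.9283 K/W
Q = ΔT / R_total = 45 / 0.9283

Q ≈ 48.5 W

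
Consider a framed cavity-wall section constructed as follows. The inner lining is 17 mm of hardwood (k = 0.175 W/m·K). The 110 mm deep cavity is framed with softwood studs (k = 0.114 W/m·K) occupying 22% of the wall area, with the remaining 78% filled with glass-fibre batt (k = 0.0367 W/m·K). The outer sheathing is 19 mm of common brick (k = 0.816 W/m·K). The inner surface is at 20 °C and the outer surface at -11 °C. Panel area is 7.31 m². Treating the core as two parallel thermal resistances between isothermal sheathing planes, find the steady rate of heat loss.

Sheathing layers in series; stud and cavity paths in parallel between them.
R_inner = 0.017/(0.175×7.31) = 0.01329 K/W
R_stud  = 0.11/(0.114×0.22×7.31) = 0.6 K/W
R_cav   = 0.11/(0.0367×0.78×7.31) = 0.5257 K/W
1/R_core = 1/R_stud + 1/R_cav → R_core = 0.2802 K/W
R_outer = 0.019/(0.816×7.31) = 0.003185 K/W
R_total = 0.2967 K/W
Q = ΔT/R_total = 31/0.2967

Q ≈ 104 W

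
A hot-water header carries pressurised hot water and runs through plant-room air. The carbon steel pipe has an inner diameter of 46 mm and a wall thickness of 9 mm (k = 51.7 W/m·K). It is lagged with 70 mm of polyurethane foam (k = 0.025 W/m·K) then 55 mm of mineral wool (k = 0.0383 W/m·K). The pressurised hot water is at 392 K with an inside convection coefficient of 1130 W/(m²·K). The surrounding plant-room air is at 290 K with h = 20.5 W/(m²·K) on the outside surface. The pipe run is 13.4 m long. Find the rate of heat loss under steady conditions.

Q ≈ 148 W

Cylindrical conduction, so R = ln(r₂/r₁)/(2πkL) per layer, in series:
R_inner film = 1/(h_i·2πr₁L) = 1/(1130×2π×0.023×13.4) = 4.57×10^-4 K/W
R_carbon steel pipe wall = ln(32/23)/(2π×51.7×13.4) = 7.587×10^-5 K/W
R_polyurethane foam = ln(102/32)/(2π×0.025×13.4) = 0.5507 K/W
R_mineral wool = ln(157/102)/(2π×0.0383×13.4) = 0.1337 K/W
R_outer film = 1/(h_o·2πr_oL) = 1/(20.5×2π×0.157×13.4) = 0.00369 K/W
R_total = 0.6887 K/W
Q = ΔT/R_total = 102/0.6887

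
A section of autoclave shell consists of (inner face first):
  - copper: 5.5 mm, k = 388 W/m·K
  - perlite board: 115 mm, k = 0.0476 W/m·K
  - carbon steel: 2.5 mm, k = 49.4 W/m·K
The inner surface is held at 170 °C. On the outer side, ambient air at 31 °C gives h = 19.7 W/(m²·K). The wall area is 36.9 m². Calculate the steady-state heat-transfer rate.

Q ≈ 2080 W

Series thermal resistances:
R_copper = L/(kA) = 0.0055/(388×36.9) = 3.842×10^-7 K/W
R_perlite board = L/(kA) = 0.115/(0.0476×36.9) = 0.06547 K/W
R_carbon steel = L/(kA) = 0.0025/(49.4×36.9) = 1.371×10^-6 K/W
R_outer film = 1/(h_o·A) = 1/(19.7×36.9) = 0.001376 K/W
R_total = 0.06685 K/W
Q = ΔT / R_total = 139 / 0.06685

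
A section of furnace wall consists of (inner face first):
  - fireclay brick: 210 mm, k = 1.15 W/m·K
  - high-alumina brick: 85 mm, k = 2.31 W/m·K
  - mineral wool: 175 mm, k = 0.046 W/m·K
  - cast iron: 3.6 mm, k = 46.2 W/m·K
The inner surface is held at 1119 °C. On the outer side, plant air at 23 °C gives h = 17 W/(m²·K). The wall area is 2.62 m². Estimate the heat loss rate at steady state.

Treating each layer as a thermal resistance in series:
R_fireclay brick = L/(kA) = 0.21/(1.15×2.62) = 0.0697 K/W
R_high-alumina brick = L/(kA) = 0.085/(2.31×2.62) = 0.01404 K/W
R_mineral wool = L/(kA) = 0.175/(0.046×2.62) = 1.452 K/W
R_cast iron = L/(kA) = 0.0036/(46.2×2.62) = 2.974×10^-5 K/W
R_outer film = 1/(h_o·A) = 1/(17×2.62) = 0.02245 K/W
R_total = 1.558 K/W
Q = ΔT / R_total = 1096 / 1.558

Q ≈ 703 W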